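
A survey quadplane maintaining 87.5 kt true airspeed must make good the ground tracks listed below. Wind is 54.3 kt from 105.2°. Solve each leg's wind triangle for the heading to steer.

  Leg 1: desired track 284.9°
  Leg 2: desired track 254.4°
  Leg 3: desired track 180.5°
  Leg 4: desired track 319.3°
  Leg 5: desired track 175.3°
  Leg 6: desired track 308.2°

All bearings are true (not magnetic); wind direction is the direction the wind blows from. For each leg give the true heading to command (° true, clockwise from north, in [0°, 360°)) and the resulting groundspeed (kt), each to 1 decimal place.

Leg 1: desired track 284.9°; wind correction -0.2° → command heading 284.7°, groundspeed 141.8 kt
Leg 2: desired track 254.4°; wind correction -18.5° → command heading 235.9°, groundspeed 129.6 kt
Leg 3: desired track 180.5°; wind correction -36.9° → command heading 143.6°, groundspeed 56.2 kt
Leg 4: desired track 319.3°; wind correction +20.4° → command heading 339.7°, groundspeed 127.0 kt
Leg 5: desired track 175.3°; wind correction -35.7° → command heading 139.6°, groundspeed 52.6 kt
Leg 6: desired track 308.2°; wind correction +14.0° → command heading 322.2°, groundspeed 134.9 kt

Leg 1: heading=284.7°, groundspeed=141.8 kt
Leg 2: heading=235.9°, groundspeed=129.6 kt
Leg 3: heading=143.6°, groundspeed=56.2 kt
Leg 4: heading=339.7°, groundspeed=127.0 kt
Leg 5: heading=139.6°, groundspeed=52.6 kt
Leg 6: heading=322.2°, groundspeed=134.9 kt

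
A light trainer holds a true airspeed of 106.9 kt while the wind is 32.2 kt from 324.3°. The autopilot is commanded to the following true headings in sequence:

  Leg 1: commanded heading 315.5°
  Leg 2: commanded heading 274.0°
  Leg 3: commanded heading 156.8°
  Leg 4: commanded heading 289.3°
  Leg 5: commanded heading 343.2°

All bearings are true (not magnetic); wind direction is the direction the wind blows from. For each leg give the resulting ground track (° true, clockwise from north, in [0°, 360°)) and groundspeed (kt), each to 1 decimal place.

Leg 1: track=311.7°, groundspeed=75.2 kt
Leg 2: track=258.0°, groundspeed=89.8 kt
Leg 3: track=153.9°, groundspeed=138.5 kt
Leg 4: track=276.4°, groundspeed=82.6 kt
Leg 5: track=351.0°, groundspeed=77.1 kt

Leg 1: heading 315.5°; drift -3.8° → track 311.7°, groundspeed 75.2 kt
Leg 2: heading 274.0°; drift -16.0° → track 258.0°, groundspeed 89.8 kt
Leg 3: heading 156.8°; drift -2.9° → track 153.9°, groundspeed 138.5 kt
Leg 4: heading 289.3°; drift -12.9° → track 276.4°, groundspeed 82.6 kt
Leg 5: heading 343.2°; drift +7.8° → track 351.0°, groundspeed 77.1 kt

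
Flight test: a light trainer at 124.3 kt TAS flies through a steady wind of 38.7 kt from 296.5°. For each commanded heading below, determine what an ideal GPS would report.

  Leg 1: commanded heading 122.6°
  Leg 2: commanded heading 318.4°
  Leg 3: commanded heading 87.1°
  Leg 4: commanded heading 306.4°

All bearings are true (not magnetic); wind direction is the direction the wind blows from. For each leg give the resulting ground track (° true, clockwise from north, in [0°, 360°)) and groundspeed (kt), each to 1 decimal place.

Leg 1: track=121.2°, groundspeed=162.8 kt
Leg 2: track=327.7°, groundspeed=89.6 kt
Leg 3: track=94.0°, groundspeed=159.2 kt
Leg 4: track=310.8°, groundspeed=86.4 kt

Leg 1: heading 122.6°; drift -1.4° → track 121.2°, groundspeed 162.8 kt
Leg 2: heading 318.4°; drift +9.3° → track 327.7°, groundspeed 89.6 kt
Leg 3: heading 87.1°; drift +6.9° → track 94.0°, groundspeed 159.2 kt
Leg 4: heading 306.4°; drift +4.4° → track 310.8°, groundspeed 86.4 kt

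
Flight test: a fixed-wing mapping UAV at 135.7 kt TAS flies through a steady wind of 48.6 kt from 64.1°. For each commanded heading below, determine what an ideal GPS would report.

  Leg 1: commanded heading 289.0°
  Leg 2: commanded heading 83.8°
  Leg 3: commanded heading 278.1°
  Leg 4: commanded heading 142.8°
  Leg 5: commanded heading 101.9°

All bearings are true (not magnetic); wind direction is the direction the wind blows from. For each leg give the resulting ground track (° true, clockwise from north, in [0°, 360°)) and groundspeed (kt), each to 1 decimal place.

Leg 1: heading 289.0°; drift -11.4° → track 277.6°, groundspeed 173.5 kt
Leg 2: heading 83.8°; drift +10.3° → track 94.1°, groundspeed 91.4 kt
Leg 3: heading 278.1°; drift -8.8° → track 269.3°, groundspeed 178.1 kt
Leg 4: heading 142.8°; drift +20.7° → track 163.5°, groundspeed 134.9 kt
Leg 5: heading 101.9°; drift +17.0° → track 118.9°, groundspeed 101.8 kt

Leg 1: track=277.6°, groundspeed=173.5 kt
Leg 2: track=94.1°, groundspeed=91.4 kt
Leg 3: track=269.3°, groundspeed=178.1 kt
Leg 4: track=163.5°, groundspeed=134.9 kt
Leg 5: track=118.9°, groundspeed=101.8 kt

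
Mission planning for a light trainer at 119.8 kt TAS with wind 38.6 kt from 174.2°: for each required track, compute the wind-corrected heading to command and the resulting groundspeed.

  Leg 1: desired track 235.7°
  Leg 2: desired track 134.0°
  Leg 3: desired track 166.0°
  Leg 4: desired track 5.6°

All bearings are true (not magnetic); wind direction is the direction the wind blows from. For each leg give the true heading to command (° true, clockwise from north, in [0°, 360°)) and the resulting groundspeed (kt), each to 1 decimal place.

Leg 1: desired track 235.7°; wind correction -16.4° → command heading 219.3°, groundspeed 96.5 kt
Leg 2: desired track 134.0°; wind correction +12.0° → command heading 146.0°, groundspeed 87.7 kt
Leg 3: desired track 166.0°; wind correction +2.6° → command heading 168.6°, groundspeed 81.5 kt
Leg 4: desired track 5.6°; wind correction +3.7° → command heading 9.3°, groundspeed 157.4 kt

Leg 1: heading=219.3°, groundspeed=96.5 kt
Leg 2: heading=146.0°, groundspeed=87.7 kt
Leg 3: heading=168.6°, groundspeed=81.5 kt
Leg 4: heading=9.3°, groundspeed=157.4 kt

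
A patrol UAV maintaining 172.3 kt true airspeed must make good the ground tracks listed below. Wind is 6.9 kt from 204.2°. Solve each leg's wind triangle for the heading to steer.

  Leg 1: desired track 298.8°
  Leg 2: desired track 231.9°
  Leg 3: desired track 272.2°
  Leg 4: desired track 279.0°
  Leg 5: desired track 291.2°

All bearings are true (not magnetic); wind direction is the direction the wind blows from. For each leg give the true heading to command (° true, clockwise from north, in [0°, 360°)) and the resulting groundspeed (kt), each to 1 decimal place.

Leg 1: desired track 298.8°; wind correction -2.3° → command heading 296.5°, groundspeed 172.7 kt
Leg 2: desired track 231.9°; wind correction -1.1° → command heading 230.8°, groundspeed 166.2 kt
Leg 3: desired track 272.2°; wind correction -2.1° → command heading 270.1°, groundspeed 169.6 kt
Leg 4: desired track 279.0°; wind correction -2.2° → command heading 276.8°, groundspeed 170.4 kt
Leg 5: desired track 291.2°; wind correction -2.3° → command heading 288.9°, groundspeed 171.8 kt

Leg 1: heading=296.5°, groundspeed=172.7 kt
Leg 2: heading=230.8°, groundspeed=166.2 kt
Leg 3: heading=270.1°, groundspeed=169.6 kt
Leg 4: heading=276.8°, groundspeed=170.4 kt
Leg 5: heading=288.9°, groundspeed=171.8 kt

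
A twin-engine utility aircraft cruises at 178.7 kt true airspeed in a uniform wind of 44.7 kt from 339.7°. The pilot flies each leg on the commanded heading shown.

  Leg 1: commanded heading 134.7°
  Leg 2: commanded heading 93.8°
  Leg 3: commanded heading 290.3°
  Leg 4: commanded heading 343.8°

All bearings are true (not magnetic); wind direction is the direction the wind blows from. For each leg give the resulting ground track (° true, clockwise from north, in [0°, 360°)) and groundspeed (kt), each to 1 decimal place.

Leg 1: heading 134.7°; drift +4.9° → track 139.6°, groundspeed 220.0 kt
Leg 2: heading 93.8°; drift +11.7° → track 105.5°, groundspeed 201.1 kt
Leg 3: heading 290.3°; drift -12.8° → track 277.5°, groundspeed 153.4 kt
Leg 4: heading 343.8°; drift +1.4° → track 345.2°, groundspeed 134.2 kt

Leg 1: track=139.6°, groundspeed=220.0 kt
Leg 2: track=105.5°, groundspeed=201.1 kt
Leg 3: track=277.5°, groundspeed=153.4 kt
Leg 4: track=345.2°, groundspeed=134.2 kt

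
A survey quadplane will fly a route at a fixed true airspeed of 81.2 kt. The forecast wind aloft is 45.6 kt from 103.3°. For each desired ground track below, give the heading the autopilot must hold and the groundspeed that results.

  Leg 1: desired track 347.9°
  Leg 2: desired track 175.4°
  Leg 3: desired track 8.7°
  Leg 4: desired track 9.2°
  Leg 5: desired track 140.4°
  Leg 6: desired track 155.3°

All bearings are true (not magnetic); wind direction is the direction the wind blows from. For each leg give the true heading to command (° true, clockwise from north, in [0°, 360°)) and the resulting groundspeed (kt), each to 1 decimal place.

Leg 1: heading=18.4°, groundspeed=89.5 kt
Leg 2: heading=143.1°, groundspeed=54.6 kt
Leg 3: heading=42.7°, groundspeed=70.9 kt
Leg 4: heading=43.3°, groundspeed=70.5 kt
Leg 5: heading=120.6°, groundspeed=40.0 kt
Leg 6: heading=129.0°, groundspeed=44.7 kt

Leg 1: desired track 347.9°; wind correction +30.5° → command heading 18.4°, groundspeed 89.5 kt
Leg 2: desired track 175.4°; wind correction -32.3° → command heading 143.1°, groundspeed 54.6 kt
Leg 3: desired track 8.7°; wind correction +34.0° → command heading 42.7°, groundspeed 70.9 kt
Leg 4: desired track 9.2°; wind correction +34.1° → command heading 43.3°, groundspeed 70.5 kt
Leg 5: desired track 140.4°; wind correction -19.8° → command heading 120.6°, groundspeed 40.0 kt
Leg 6: desired track 155.3°; wind correction -26.3° → command heading 129.0°, groundspeed 44.7 kt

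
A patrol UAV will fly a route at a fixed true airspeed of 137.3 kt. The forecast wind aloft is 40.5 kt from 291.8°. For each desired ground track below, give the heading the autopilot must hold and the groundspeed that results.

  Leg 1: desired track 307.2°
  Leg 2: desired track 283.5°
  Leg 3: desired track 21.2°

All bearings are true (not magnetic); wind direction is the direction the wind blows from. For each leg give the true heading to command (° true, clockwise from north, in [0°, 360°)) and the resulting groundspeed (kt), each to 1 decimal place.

Leg 1: desired track 307.2°; wind correction -4.5° → command heading 302.7°, groundspeed 97.8 kt
Leg 2: desired track 283.5°; wind correction +2.4° → command heading 285.9°, groundspeed 97.1 kt
Leg 3: desired track 21.2°; wind correction -17.2° → command heading 4.0°, groundspeed 130.8 kt

Leg 1: heading=302.7°, groundspeed=97.8 kt
Leg 2: heading=285.9°, groundspeed=97.1 kt
Leg 3: heading=4.0°, groundspeed=130.8 kt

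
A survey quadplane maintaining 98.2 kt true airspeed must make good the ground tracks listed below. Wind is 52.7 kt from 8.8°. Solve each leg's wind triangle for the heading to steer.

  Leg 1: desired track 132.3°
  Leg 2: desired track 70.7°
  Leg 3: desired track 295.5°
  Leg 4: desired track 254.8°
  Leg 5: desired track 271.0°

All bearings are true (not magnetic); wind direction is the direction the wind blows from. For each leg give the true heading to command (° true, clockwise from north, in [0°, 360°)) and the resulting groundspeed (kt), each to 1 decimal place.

Leg 1: desired track 132.3°; wind correction -26.6° → command heading 105.7°, groundspeed 116.9 kt
Leg 2: desired track 70.7°; wind correction -28.3° → command heading 42.4°, groundspeed 61.7 kt
Leg 3: desired track 295.5°; wind correction +30.9° → command heading 326.4°, groundspeed 69.1 kt
Leg 4: desired track 254.8°; wind correction +29.4° → command heading 284.2°, groundspeed 107.0 kt
Leg 5: desired track 271.0°; wind correction +32.1° → command heading 303.1°, groundspeed 90.3 kt

Leg 1: heading=105.7°, groundspeed=116.9 kt
Leg 2: heading=42.4°, groundspeed=61.7 kt
Leg 3: heading=326.4°, groundspeed=69.1 kt
Leg 4: heading=284.2°, groundspeed=107.0 kt
Leg 5: heading=303.1°, groundspeed=90.3 kt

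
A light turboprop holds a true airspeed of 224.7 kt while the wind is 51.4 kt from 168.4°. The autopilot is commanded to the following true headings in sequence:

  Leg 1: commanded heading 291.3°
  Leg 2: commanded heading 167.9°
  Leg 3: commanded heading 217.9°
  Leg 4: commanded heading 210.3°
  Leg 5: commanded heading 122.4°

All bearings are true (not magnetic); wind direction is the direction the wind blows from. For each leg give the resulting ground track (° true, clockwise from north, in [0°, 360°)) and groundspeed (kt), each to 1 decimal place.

Leg 1: heading 291.3°; drift +9.7° → track 301.0°, groundspeed 256.3 kt
Leg 2: heading 167.9°; drift -0.1° → track 167.8°, groundspeed 173.3 kt
Leg 3: heading 217.9°; drift +11.5° → track 229.4°, groundspeed 195.3 kt
Leg 4: heading 210.3°; drift +10.4° → track 220.7°, groundspeed 189.6 kt
Leg 5: heading 122.4°; drift -11.1° → track 111.3°, groundspeed 192.6 kt

Leg 1: track=301.0°, groundspeed=256.3 kt
Leg 2: track=167.8°, groundspeed=173.3 kt
Leg 3: track=229.4°, groundspeed=195.3 kt
Leg 4: track=220.7°, groundspeed=189.6 kt
Leg 5: track=111.3°, groundspeed=192.6 kt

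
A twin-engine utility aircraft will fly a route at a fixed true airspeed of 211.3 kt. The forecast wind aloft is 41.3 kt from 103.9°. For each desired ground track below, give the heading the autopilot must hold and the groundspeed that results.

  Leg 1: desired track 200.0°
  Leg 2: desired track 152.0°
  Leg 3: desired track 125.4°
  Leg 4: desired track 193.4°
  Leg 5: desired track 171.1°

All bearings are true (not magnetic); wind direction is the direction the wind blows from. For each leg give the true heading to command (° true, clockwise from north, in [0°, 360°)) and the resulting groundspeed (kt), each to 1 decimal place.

Leg 1: heading=188.8°, groundspeed=211.7 kt
Leg 2: heading=143.6°, groundspeed=181.5 kt
Leg 3: heading=121.3°, groundspeed=172.3 kt
Leg 4: heading=182.1°, groundspeed=206.9 kt
Leg 5: heading=160.7°, groundspeed=191.8 kt

Leg 1: desired track 200.0°; wind correction -11.2° → command heading 188.8°, groundspeed 211.7 kt
Leg 2: desired track 152.0°; wind correction -8.4° → command heading 143.6°, groundspeed 181.5 kt
Leg 3: desired track 125.4°; wind correction -4.1° → command heading 121.3°, groundspeed 172.3 kt
Leg 4: desired track 193.4°; wind correction -11.3° → command heading 182.1°, groundspeed 206.9 kt
Leg 5: desired track 171.1°; wind correction -10.4° → command heading 160.7°, groundspeed 191.8 kt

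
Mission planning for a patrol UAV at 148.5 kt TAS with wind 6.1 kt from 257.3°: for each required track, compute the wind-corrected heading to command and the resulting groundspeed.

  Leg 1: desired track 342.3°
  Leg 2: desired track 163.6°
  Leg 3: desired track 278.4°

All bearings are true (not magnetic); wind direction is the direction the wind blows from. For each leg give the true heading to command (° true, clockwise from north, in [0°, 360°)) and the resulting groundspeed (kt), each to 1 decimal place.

Leg 1: desired track 342.3°; wind correction -2.3° → command heading 340.0°, groundspeed 147.8 kt
Leg 2: desired track 163.6°; wind correction +2.3° → command heading 165.9°, groundspeed 148.8 kt
Leg 3: desired track 278.4°; wind correction -0.8° → command heading 277.6°, groundspeed 142.8 kt

Leg 1: heading=340.0°, groundspeed=147.8 kt
Leg 2: heading=165.9°, groundspeed=148.8 kt
Leg 3: heading=277.6°, groundspeed=142.8 kt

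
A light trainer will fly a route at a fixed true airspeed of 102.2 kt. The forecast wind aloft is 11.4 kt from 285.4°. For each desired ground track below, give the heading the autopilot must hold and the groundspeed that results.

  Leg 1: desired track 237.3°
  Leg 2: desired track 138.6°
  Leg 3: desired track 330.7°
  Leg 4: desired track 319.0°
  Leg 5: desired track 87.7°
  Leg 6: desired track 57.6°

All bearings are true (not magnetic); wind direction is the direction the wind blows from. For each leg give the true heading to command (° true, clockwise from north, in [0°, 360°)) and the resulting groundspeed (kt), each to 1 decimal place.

Leg 1: heading=242.1°, groundspeed=94.2 kt
Leg 2: heading=142.1°, groundspeed=111.5 kt
Leg 3: heading=326.2°, groundspeed=93.9 kt
Leg 4: heading=315.5°, groundspeed=92.5 kt
Leg 5: heading=85.8°, groundspeed=113.0 kt
Leg 6: heading=52.9°, groundspeed=109.5 kt

Leg 1: desired track 237.3°; wind correction +4.8° → command heading 242.1°, groundspeed 94.2 kt
Leg 2: desired track 138.6°; wind correction +3.5° → command heading 142.1°, groundspeed 111.5 kt
Leg 3: desired track 330.7°; wind correction -4.5° → command heading 326.2°, groundspeed 93.9 kt
Leg 4: desired track 319.0°; wind correction -3.5° → command heading 315.5°, groundspeed 92.5 kt
Leg 5: desired track 87.7°; wind correction -1.9° → command heading 85.8°, groundspeed 113.0 kt
Leg 6: desired track 57.6°; wind correction -4.7° → command heading 52.9°, groundspeed 109.5 kt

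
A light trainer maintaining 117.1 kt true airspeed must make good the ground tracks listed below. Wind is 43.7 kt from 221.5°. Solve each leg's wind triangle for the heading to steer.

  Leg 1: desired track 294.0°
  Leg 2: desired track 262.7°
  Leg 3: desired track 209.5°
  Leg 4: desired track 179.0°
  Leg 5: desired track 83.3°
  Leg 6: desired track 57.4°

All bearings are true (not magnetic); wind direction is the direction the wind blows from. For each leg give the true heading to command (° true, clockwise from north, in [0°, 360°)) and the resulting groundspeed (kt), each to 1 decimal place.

Leg 1: desired track 294.0°; wind correction -20.8° → command heading 273.2°, groundspeed 96.3 kt
Leg 2: desired track 262.7°; wind correction -14.2° → command heading 248.5°, groundspeed 80.6 kt
Leg 3: desired track 209.5°; wind correction +4.5° → command heading 214.0°, groundspeed 74.0 kt
Leg 4: desired track 179.0°; wind correction +14.6° → command heading 193.6°, groundspeed 81.1 kt
Leg 5: desired track 83.3°; wind correction +14.4° → command heading 97.7°, groundspeed 146.0 kt
Leg 6: desired track 57.4°; wind correction +5.9° → command heading 63.3°, groundspeed 158.5 kt

Leg 1: heading=273.2°, groundspeed=96.3 kt
Leg 2: heading=248.5°, groundspeed=80.6 kt
Leg 3: heading=214.0°, groundspeed=74.0 kt
Leg 4: heading=193.6°, groundspeed=81.1 kt
Leg 5: heading=97.7°, groundspeed=146.0 kt
Leg 6: heading=63.3°, groundspeed=158.5 kt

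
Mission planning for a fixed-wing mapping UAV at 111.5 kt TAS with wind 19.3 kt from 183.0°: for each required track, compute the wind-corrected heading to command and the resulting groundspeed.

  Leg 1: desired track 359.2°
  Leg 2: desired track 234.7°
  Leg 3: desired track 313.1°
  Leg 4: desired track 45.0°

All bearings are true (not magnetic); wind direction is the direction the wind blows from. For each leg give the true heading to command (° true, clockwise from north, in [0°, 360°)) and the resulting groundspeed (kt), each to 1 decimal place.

Leg 1: desired track 359.2°; wind correction -0.7° → command heading 358.5°, groundspeed 130.8 kt
Leg 2: desired track 234.7°; wind correction -7.8° → command heading 226.9°, groundspeed 98.5 kt
Leg 3: desired track 313.1°; wind correction -7.6° → command heading 305.5°, groundspeed 122.9 kt
Leg 4: desired track 45.0°; wind correction +6.7° → command heading 51.7°, groundspeed 125.1 kt

Leg 1: heading=358.5°, groundspeed=130.8 kt
Leg 2: heading=226.9°, groundspeed=98.5 kt
Leg 3: heading=305.5°, groundspeed=122.9 kt
Leg 4: heading=51.7°, groundspeed=125.1 kt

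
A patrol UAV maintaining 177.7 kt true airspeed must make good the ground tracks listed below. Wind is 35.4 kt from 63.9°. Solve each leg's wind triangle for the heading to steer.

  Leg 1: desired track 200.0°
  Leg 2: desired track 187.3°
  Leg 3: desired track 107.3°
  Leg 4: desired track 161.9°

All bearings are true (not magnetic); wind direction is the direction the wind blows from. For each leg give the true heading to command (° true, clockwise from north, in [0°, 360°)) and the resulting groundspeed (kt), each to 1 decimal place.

Leg 1: heading=192.1°, groundspeed=201.5 kt
Leg 2: heading=177.7°, groundspeed=194.7 kt
Leg 3: heading=99.4°, groundspeed=150.3 kt
Leg 4: heading=150.5°, groundspeed=179.1 kt

Leg 1: desired track 200.0°; wind correction -7.9° → command heading 192.1°, groundspeed 201.5 kt
Leg 2: desired track 187.3°; wind correction -9.6° → command heading 177.7°, groundspeed 194.7 kt
Leg 3: desired track 107.3°; wind correction -7.9° → command heading 99.4°, groundspeed 150.3 kt
Leg 4: desired track 161.9°; wind correction -11.4° → command heading 150.5°, groundspeed 179.1 kt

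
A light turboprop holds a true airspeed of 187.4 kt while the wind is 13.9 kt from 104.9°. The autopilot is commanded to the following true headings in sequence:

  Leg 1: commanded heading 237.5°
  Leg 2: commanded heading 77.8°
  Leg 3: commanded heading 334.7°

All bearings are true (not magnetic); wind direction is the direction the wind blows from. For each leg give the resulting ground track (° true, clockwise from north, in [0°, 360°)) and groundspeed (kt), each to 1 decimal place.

Leg 1: heading 237.5°; drift +3.0° → track 240.5°, groundspeed 197.1 kt
Leg 2: heading 77.8°; drift -2.1° → track 75.7°, groundspeed 175.1 kt
Leg 3: heading 334.7°; drift -3.1° → track 331.6°, groundspeed 196.7 kt

Leg 1: track=240.5°, groundspeed=197.1 kt
Leg 2: track=75.7°, groundspeed=175.1 kt
Leg 3: track=331.6°, groundspeed=196.7 kt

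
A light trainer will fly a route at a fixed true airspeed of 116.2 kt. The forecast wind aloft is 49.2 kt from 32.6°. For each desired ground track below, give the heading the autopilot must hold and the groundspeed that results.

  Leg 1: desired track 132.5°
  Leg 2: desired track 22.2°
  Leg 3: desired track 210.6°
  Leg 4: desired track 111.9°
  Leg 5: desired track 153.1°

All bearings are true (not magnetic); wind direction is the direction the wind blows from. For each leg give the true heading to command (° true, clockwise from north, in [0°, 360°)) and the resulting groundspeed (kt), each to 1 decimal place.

Leg 1: heading=107.8°, groundspeed=114.1 kt
Leg 2: heading=26.6°, groundspeed=67.5 kt
Leg 3: heading=209.8°, groundspeed=165.4 kt
Leg 4: heading=87.3°, groundspeed=96.5 kt
Leg 5: heading=131.7°, groundspeed=133.2 kt

Leg 1: desired track 132.5°; wind correction -24.7° → command heading 107.8°, groundspeed 114.1 kt
Leg 2: desired track 22.2°; wind correction +4.4° → command heading 26.6°, groundspeed 67.5 kt
Leg 3: desired track 210.6°; wind correction -0.8° → command heading 209.8°, groundspeed 165.4 kt
Leg 4: desired track 111.9°; wind correction -24.6° → command heading 87.3°, groundspeed 96.5 kt
Leg 5: desired track 153.1°; wind correction -21.4° → command heading 131.7°, groundspeed 133.2 kt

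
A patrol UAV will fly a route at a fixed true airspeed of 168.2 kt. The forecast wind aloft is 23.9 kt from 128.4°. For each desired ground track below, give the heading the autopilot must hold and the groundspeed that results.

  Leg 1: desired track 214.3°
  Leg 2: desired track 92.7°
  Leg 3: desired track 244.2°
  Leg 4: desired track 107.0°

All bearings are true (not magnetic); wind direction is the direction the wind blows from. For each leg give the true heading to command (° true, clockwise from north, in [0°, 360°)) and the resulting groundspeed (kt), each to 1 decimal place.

Leg 1: desired track 214.3°; wind correction -8.1° → command heading 206.2°, groundspeed 164.8 kt
Leg 2: desired track 92.7°; wind correction +4.8° → command heading 97.5°, groundspeed 148.2 kt
Leg 3: desired track 244.2°; wind correction -7.3° → command heading 236.9°, groundspeed 177.2 kt
Leg 4: desired track 107.0°; wind correction +3.0° → command heading 110.0°, groundspeed 145.7 kt

Leg 1: heading=206.2°, groundspeed=164.8 kt
Leg 2: heading=97.5°, groundspeed=148.2 kt
Leg 3: heading=236.9°, groundspeed=177.2 kt
Leg 4: heading=110.0°, groundspeed=145.7 kt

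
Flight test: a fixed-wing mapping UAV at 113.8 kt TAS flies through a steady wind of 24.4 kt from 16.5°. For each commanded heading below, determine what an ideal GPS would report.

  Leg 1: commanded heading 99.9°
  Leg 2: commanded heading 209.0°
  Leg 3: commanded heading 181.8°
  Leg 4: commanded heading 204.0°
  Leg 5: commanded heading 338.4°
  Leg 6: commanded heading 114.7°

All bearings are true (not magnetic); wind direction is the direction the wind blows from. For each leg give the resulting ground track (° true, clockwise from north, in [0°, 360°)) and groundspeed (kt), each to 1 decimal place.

Leg 1: track=112.2°, groundspeed=113.6 kt
Leg 2: track=206.8°, groundspeed=137.7 kt
Leg 3: track=184.4°, groundspeed=137.5 kt
Leg 4: track=202.7°, groundspeed=138.0 kt
Leg 5: track=329.4°, groundspeed=95.8 kt
Leg 6: track=126.3°, groundspeed=119.7 kt

Leg 1: heading 99.9°; drift +12.3° → track 112.2°, groundspeed 113.6 kt
Leg 2: heading 209.0°; drift -2.2° → track 206.8°, groundspeed 137.7 kt
Leg 3: heading 181.8°; drift +2.6° → track 184.4°, groundspeed 137.5 kt
Leg 4: heading 204.0°; drift -1.3° → track 202.7°, groundspeed 138.0 kt
Leg 5: heading 338.4°; drift -9.0° → track 329.4°, groundspeed 95.8 kt
Leg 6: heading 114.7°; drift +11.6° → track 126.3°, groundspeed 119.7 kt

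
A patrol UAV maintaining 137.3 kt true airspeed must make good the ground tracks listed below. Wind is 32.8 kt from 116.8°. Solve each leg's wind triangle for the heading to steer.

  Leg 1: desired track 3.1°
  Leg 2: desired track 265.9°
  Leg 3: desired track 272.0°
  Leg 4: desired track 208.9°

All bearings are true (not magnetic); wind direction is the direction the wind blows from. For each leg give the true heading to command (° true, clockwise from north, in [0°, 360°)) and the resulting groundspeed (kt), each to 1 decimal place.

Leg 1: desired track 3.1°; wind correction +12.6° → command heading 15.7°, groundspeed 147.2 kt
Leg 2: desired track 265.9°; wind correction -7.0° → command heading 258.9°, groundspeed 164.4 kt
Leg 3: desired track 272.0°; wind correction -5.8° → command heading 266.2°, groundspeed 166.4 kt
Leg 4: desired track 208.9°; wind correction -13.8° → command heading 195.1°, groundspeed 134.5 kt

Leg 1: heading=15.7°, groundspeed=147.2 kt
Leg 2: heading=258.9°, groundspeed=164.4 kt
Leg 3: heading=266.2°, groundspeed=166.4 kt
Leg 4: heading=195.1°, groundspeed=134.5 kt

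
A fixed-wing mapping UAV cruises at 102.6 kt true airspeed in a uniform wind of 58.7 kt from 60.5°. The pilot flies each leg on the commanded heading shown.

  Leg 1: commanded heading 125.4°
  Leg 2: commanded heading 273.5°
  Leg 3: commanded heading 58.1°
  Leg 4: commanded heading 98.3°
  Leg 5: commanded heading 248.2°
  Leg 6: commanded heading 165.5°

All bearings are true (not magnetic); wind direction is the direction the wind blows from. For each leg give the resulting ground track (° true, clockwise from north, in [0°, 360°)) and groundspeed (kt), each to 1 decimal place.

Leg 1: track=159.8°, groundspeed=94.1 kt
Leg 2: track=261.6°, groundspeed=155.2 kt
Leg 3: track=54.9°, groundspeed=44.0 kt
Leg 4: track=130.9°, groundspeed=66.7 kt
Leg 5: track=245.4°, groundspeed=161.0 kt
Leg 6: track=191.2°, groundspeed=130.7 kt

Leg 1: heading 125.4°; drift +34.4° → track 159.8°, groundspeed 94.1 kt
Leg 2: heading 273.5°; drift -11.9° → track 261.6°, groundspeed 155.2 kt
Leg 3: heading 58.1°; drift -3.2° → track 54.9°, groundspeed 44.0 kt
Leg 4: heading 98.3°; drift +32.6° → track 130.9°, groundspeed 66.7 kt
Leg 5: heading 248.2°; drift -2.8° → track 245.4°, groundspeed 161.0 kt
Leg 6: heading 165.5°; drift +25.7° → track 191.2°, groundspeed 130.7 kt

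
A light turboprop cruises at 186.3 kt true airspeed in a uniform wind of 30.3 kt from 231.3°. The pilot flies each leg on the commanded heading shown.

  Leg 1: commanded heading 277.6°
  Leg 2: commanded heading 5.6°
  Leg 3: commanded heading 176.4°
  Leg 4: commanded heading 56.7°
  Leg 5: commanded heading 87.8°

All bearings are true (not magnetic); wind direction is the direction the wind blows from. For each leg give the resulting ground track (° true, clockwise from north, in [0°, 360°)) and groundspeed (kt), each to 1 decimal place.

Leg 1: track=285.1°, groundspeed=166.8 kt
Leg 2: track=11.6°, groundspeed=208.6 kt
Leg 3: track=168.0°, groundspeed=170.7 kt
Leg 4: track=55.9°, groundspeed=216.5 kt
Leg 5: track=82.9°, groundspeed=211.4 kt

Leg 1: heading 277.6°; drift +7.5° → track 285.1°, groundspeed 166.8 kt
Leg 2: heading 5.6°; drift +6.0° → track 11.6°, groundspeed 208.6 kt
Leg 3: heading 176.4°; drift -8.4° → track 168.0°, groundspeed 170.7 kt
Leg 4: heading 56.7°; drift -0.8° → track 55.9°, groundspeed 216.5 kt
Leg 5: heading 87.8°; drift -4.9° → track 82.9°, groundspeed 211.4 kt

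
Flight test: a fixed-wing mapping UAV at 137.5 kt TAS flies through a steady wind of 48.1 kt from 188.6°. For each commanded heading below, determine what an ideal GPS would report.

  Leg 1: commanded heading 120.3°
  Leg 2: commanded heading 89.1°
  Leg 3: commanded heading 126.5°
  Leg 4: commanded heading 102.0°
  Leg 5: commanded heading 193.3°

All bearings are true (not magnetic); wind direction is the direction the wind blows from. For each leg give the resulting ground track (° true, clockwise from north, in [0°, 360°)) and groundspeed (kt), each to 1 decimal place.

Leg 1: heading 120.3°; drift -20.5° → track 99.8°, groundspeed 127.8 kt
Leg 2: heading 89.1°; drift -18.1° → track 71.0°, groundspeed 153.0 kt
Leg 3: heading 126.5°; drift -20.3° → track 106.2°, groundspeed 122.6 kt
Leg 4: heading 102.0°; drift -19.6° → track 82.4°, groundspeed 143.0 kt
Leg 5: heading 193.3°; drift +2.5° → track 195.8°, groundspeed 89.6 kt

Leg 1: track=99.8°, groundspeed=127.8 kt
Leg 2: track=71.0°, groundspeed=153.0 kt
Leg 3: track=106.2°, groundspeed=122.6 kt
Leg 4: track=82.4°, groundspeed=143.0 kt
Leg 5: track=195.8°, groundspeed=89.6 kt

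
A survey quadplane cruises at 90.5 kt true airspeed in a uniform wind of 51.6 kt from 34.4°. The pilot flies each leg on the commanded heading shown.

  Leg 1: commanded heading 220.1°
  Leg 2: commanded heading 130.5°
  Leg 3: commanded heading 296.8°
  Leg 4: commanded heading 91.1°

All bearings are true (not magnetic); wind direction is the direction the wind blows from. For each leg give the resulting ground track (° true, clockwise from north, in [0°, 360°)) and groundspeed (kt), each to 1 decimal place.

Leg 1: track=218.0°, groundspeed=141.9 kt
Leg 2: track=158.6°, groundspeed=108.8 kt
Leg 3: track=269.1°, groundspeed=109.9 kt
Leg 4: track=125.8°, groundspeed=75.7 kt

Leg 1: heading 220.1°; drift -2.1° → track 218.0°, groundspeed 141.9 kt
Leg 2: heading 130.5°; drift +28.1° → track 158.6°, groundspeed 108.8 kt
Leg 3: heading 296.8°; drift -27.7° → track 269.1°, groundspeed 109.9 kt
Leg 4: heading 91.1°; drift +34.7° → track 125.8°, groundspeed 75.7 kt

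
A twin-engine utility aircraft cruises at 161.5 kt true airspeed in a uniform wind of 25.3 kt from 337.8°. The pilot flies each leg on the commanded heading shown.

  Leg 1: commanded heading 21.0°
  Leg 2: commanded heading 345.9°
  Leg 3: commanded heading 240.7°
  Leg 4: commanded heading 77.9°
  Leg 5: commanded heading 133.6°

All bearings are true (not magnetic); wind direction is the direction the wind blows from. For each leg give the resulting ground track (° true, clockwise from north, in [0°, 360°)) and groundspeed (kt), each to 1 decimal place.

Leg 1: track=27.9°, groundspeed=144.1 kt
Leg 2: track=347.4°, groundspeed=136.5 kt
Leg 3: track=232.0°, groundspeed=166.5 kt
Leg 4: track=86.4°, groundspeed=167.8 kt
Leg 5: track=136.8°, groundspeed=184.9 kt

Leg 1: heading 21.0°; drift +6.9° → track 27.9°, groundspeed 144.1 kt
Leg 2: heading 345.9°; drift +1.5° → track 347.4°, groundspeed 136.5 kt
Leg 3: heading 240.7°; drift -8.7° → track 232.0°, groundspeed 166.5 kt
Leg 4: heading 77.9°; drift +8.5° → track 86.4°, groundspeed 167.8 kt
Leg 5: heading 133.6°; drift +3.2° → track 136.8°, groundspeed 184.9 kt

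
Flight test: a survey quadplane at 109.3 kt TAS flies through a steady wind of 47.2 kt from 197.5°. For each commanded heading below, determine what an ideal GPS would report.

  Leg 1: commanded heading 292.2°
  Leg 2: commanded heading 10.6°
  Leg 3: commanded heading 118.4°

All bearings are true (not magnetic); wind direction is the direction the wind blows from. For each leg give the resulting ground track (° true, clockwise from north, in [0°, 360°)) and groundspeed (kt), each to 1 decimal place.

Leg 1: track=314.8°, groundspeed=122.6 kt
Leg 2: track=12.7°, groundspeed=156.3 kt
Leg 3: track=93.6°, groundspeed=110.6 kt

Leg 1: heading 292.2°; drift +22.6° → track 314.8°, groundspeed 122.6 kt
Leg 2: heading 10.6°; drift +2.1° → track 12.7°, groundspeed 156.3 kt
Leg 3: heading 118.4°; drift -24.8° → track 93.6°, groundspeed 110.6 kt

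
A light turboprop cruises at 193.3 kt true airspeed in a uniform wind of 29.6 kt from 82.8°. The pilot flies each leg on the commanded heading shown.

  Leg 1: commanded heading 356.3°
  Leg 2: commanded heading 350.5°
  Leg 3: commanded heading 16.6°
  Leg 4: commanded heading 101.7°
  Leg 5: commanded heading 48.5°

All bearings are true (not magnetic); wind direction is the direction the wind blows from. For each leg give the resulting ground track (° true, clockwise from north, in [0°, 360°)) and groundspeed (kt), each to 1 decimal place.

Leg 1: heading 356.3°; drift -8.8° → track 347.5°, groundspeed 193.8 kt
Leg 2: heading 350.5°; drift -8.6° → track 341.9°, groundspeed 196.7 kt
Leg 3: heading 16.6°; drift -8.5° → track 8.1°, groundspeed 183.4 kt
Leg 4: heading 101.7°; drift +3.3° → track 105.0°, groundspeed 165.6 kt
Leg 5: heading 48.5°; drift -5.6° → track 42.9°, groundspeed 169.7 kt

Leg 1: track=347.5°, groundspeed=193.8 kt
Leg 2: track=341.9°, groundspeed=196.7 kt
Leg 3: track=8.1°, groundspeed=183.4 kt
Leg 4: track=105.0°, groundspeed=165.6 kt
Leg 5: track=42.9°, groundspeed=169.7 kt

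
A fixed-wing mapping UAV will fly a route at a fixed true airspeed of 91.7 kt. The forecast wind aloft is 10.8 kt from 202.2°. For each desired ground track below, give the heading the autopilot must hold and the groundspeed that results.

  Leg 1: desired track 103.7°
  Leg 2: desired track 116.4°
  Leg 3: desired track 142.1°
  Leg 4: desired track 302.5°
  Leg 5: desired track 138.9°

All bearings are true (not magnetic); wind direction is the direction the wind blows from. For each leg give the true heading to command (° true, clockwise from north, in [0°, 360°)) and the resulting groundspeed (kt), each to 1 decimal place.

Leg 1: heading=110.4°, groundspeed=92.7 kt
Leg 2: heading=123.1°, groundspeed=90.3 kt
Leg 3: heading=148.0°, groundspeed=85.8 kt
Leg 4: heading=295.8°, groundspeed=93.0 kt
Leg 5: heading=144.9°, groundspeed=86.3 kt

Leg 1: desired track 103.7°; wind correction +6.7° → command heading 110.4°, groundspeed 92.7 kt
Leg 2: desired track 116.4°; wind correction +6.7° → command heading 123.1°, groundspeed 90.3 kt
Leg 3: desired track 142.1°; wind correction +5.9° → command heading 148.0°, groundspeed 85.8 kt
Leg 4: desired track 302.5°; wind correction -6.7° → command heading 295.8°, groundspeed 93.0 kt
Leg 5: desired track 138.9°; wind correction +6.0° → command heading 144.9°, groundspeed 86.3 kt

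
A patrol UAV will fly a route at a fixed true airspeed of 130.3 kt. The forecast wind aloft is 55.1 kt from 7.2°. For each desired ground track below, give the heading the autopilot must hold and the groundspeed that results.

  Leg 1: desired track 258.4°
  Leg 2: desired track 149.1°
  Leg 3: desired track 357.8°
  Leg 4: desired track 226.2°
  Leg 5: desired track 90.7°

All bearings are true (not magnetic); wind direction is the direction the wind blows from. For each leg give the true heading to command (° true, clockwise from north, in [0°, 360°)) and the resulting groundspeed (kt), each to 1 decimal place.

Leg 1: heading=282.0°, groundspeed=137.2 kt
Leg 2: heading=134.0°, groundspeed=169.1 kt
Leg 3: heading=1.8°, groundspeed=75.6 kt
Leg 4: heading=241.6°, groundspeed=168.4 kt
Leg 5: heading=65.9°, groundspeed=112.0 kt

Leg 1: desired track 258.4°; wind correction +23.6° → command heading 282.0°, groundspeed 137.2 kt
Leg 2: desired track 149.1°; wind correction -15.1° → command heading 134.0°, groundspeed 169.1 kt
Leg 3: desired track 357.8°; wind correction +4.0° → command heading 1.8°, groundspeed 75.6 kt
Leg 4: desired track 226.2°; wind correction +15.4° → command heading 241.6°, groundspeed 168.4 kt
Leg 5: desired track 90.7°; wind correction -24.8° → command heading 65.9°, groundspeed 112.0 kt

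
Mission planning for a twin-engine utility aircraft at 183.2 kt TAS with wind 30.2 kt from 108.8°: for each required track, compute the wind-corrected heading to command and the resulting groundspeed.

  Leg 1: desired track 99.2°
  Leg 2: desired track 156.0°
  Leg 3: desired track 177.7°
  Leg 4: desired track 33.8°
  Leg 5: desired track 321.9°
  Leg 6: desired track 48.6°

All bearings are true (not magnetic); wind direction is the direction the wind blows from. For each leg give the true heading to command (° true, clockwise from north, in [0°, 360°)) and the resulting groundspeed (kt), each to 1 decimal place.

Leg 1: desired track 99.2°; wind correction +1.6° → command heading 100.8°, groundspeed 153.4 kt
Leg 2: desired track 156.0°; wind correction -6.9° → command heading 149.1°, groundspeed 161.3 kt
Leg 3: desired track 177.7°; wind correction -8.8° → command heading 168.9°, groundspeed 170.1 kt
Leg 4: desired track 33.8°; wind correction +9.2° → command heading 43.0°, groundspeed 173.0 kt
Leg 5: desired track 321.9°; wind correction +5.2° → command heading 327.1°, groundspeed 207.8 kt
Leg 6: desired track 48.6°; wind correction +8.2° → command heading 56.8°, groundspeed 166.3 kt

Leg 1: heading=100.8°, groundspeed=153.4 kt
Leg 2: heading=149.1°, groundspeed=161.3 kt
Leg 3: heading=168.9°, groundspeed=170.1 kt
Leg 4: heading=43.0°, groundspeed=173.0 kt
Leg 5: heading=327.1°, groundspeed=207.8 kt
Leg 6: heading=56.8°, groundspeed=166.3 kt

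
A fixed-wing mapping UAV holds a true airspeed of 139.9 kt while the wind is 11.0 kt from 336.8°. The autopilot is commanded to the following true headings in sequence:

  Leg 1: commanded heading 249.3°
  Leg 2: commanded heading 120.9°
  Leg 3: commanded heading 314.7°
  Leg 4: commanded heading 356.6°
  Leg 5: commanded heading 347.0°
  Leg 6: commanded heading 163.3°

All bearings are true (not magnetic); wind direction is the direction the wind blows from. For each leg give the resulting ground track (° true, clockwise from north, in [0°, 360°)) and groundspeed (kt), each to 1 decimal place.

Leg 1: heading 249.3°; drift -4.5° → track 244.8°, groundspeed 139.9 kt
Leg 2: heading 120.9°; drift +2.5° → track 123.4°, groundspeed 149.0 kt
Leg 3: heading 314.7°; drift -1.8° → track 312.9°, groundspeed 129.8 kt
Leg 4: heading 356.6°; drift +1.6° → track 358.2°, groundspeed 129.6 kt
Leg 5: heading 347.0°; drift +0.9° → track 347.9°, groundspeed 129.1 kt
Leg 6: heading 163.3°; drift -0.5° → track 162.8°, groundspeed 150.8 kt

Leg 1: track=244.8°, groundspeed=139.9 kt
Leg 2: track=123.4°, groundspeed=149.0 kt
Leg 3: track=312.9°, groundspeed=129.8 kt
Leg 4: track=358.2°, groundspeed=129.6 kt
Leg 5: track=347.9°, groundspeed=129.1 kt
Leg 6: track=162.8°, groundspeed=150.8 kt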